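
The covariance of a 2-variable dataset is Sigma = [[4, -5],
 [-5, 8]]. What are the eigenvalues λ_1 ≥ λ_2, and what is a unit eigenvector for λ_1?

Step 1 — characteristic polynomial of 2×2 Sigma:
  det(Sigma - λI) = λ² - trace · λ + det = 0.
  trace = 4 + 8 = 12, det = 4·8 - (-5)² = 7.
Step 2 — discriminant:
  Δ = trace² - 4·det = 144 - 28 = 116.
Step 3 — eigenvalues:
  λ = (trace ± √Δ)/2 = (12 ± 10.7703)/2,
  λ_1 = 11.3852,  λ_2 = 0.6148.

Step 4 — unit eigenvector for λ_1: solve (Sigma - λ_1 I)v = 0. First row:
  (4 - 11.3852)·v_x + (-5)·v_y = 0, i.e. (-7.3852)·v_x + (-5)·v_y = 0,
  so v ∝ (b, λ_1 - a) = (-5, 7.3852); multiply by -1 so the first entry is positive: u = (5, -7.3852).
  ||u|| = √((5)² + (-7.3852)²) = √(79.5407) ≈ 8.9186,
  v_1 = u/||u|| ≈ (0.5606, -0.8281) (||v_1|| = 1).

λ_1 = 11.3852,  λ_2 = 0.6148;  v_1 ≈ (0.5606, -0.8281)


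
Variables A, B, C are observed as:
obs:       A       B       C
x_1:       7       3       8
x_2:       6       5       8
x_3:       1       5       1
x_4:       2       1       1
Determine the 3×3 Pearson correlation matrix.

Step 1 — column means:
  mean(A) = (7 + 6 + 1 + 2) / 4 = 16/4 = 4
  mean(B) = (3 + 5 + 5 + 1) / 4 = 14/4 = 3.5
  mean(C) = (8 + 8 + 1 + 1) / 4 = 18/4 = 4.5

Step 2 — sample variances and covariances s[i,j] = (1/(n-1)) · Σ_k (x_{k,i} - mean_i) · (x_{k,j} - mean_j), with n-1 = 3:
  s[A,A] = ((3)·(3) + (2)·(2) + (-3)·(-3) + (-2)·(-2)) / 3 = 26/3 = 8.6667
  s[A,B] = ((3)·(-0.5) + (2)·(1.5) + (-3)·(1.5) + (-2)·(-2.5)) / 3 = 2/3 = 0.6667
  s[A,C] = ((3)·(3.5) + (2)·(3.5) + (-3)·(-3.5) + (-2)·(-3.5)) / 3 = 35/3 = 11.6667
  s[B,B] = ((-0.5)·(-0.5) + (1.5)·(1.5) + (1.5)·(1.5) + (-2.5)·(-2.5)) / 3 = 11/3 = 3.6667
  s[B,C] = ((-0.5)·(3.5) + (1.5)·(3.5) + (1.5)·(-3.5) + (-2.5)·(-3.5)) / 3 = 7/3 = 2.3333
  s[C,C] = ((3.5)·(3.5) + (3.5)·(3.5) + (-3.5)·(-3.5) + (-3.5)·(-3.5)) / 3 = 49/3 = 16.3333
  Sample standard deviations s_i = √(s[i,i]):
  s(A) = √(8.6667) = 2.9439
  s(B) = √(3.6667) = 1.9149
  s(C) = √(16.3333) = 4.0415

Step 3 — r_{ij} = s_{ij} / (s_i · s_j):
  r[A,A] = 1 (diagonal).
  r[A,B] = 0.6667 / (2.9439 · 1.9149) = 0.6667 / 5.6372 = 0.1183
  r[A,C] = 11.6667 / (2.9439 · 4.0415) = 11.6667 / 11.8977 = 0.9806
  r[B,B] = 1 (diagonal).
  r[B,C] = 2.3333 / (1.9149 · 4.0415) = 2.3333 / 7.7388 = 0.3015
  r[C,C] = 1 (diagonal).

R is symmetric with unit diagonal. Assembling:

R = [[1, 0.1183, 0.9806],
 [0.1183, 1, 0.3015],
 [0.9806, 0.3015, 1]]


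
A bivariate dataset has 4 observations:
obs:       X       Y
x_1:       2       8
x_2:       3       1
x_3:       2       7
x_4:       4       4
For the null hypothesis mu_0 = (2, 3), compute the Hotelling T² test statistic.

Step 1 — sample mean vector:
  mean(X) = (2 + 3 + 2 + 4) / 4 = 11/4 = 2.75
  mean(Y) = (8 + 1 + 7 + 4) / 4 = 20/4 = 5
  x̄ = (2.75, 5),  deviation x̄ - mu_0 = (2.75, 5) - (2, 3) = (0.75, 2).

Step 2 — sample covariance matrix, S[i,j] = (1/(n-1)) · Σ_k (x_{k,i} - mean_i) · (x_{k,j} - mean_j), divisor n-1 = 3:
  S[X,X] = ((-0.75)·(-0.75) + (0.25)·(0.25) + (-0.75)·(-0.75) + (1.25)·(1.25)) / 3 = 2.75/3 = 0.9167
  S[X,Y] = ((-0.75)·(3) + (0.25)·(-4) + (-0.75)·(2) + (1.25)·(-1)) / 3 = -6/3 = -2
  S[Y,Y] = ((3)·(3) + (-4)·(-4) + (2)·(2) + (-1)·(-1)) / 3 = 30/3 = 10
  S = [[0.9167, -2],
 [-2, 10]].

Step 3 — invert S. det(S) = 0.9167·10 - (-2)² = 5.1667.
  S^{-1} = (1/det) · [[d, -b], [-b, a]] = [[1.9355, 0.3871],
 [0.3871, 0.1774]].

Step 4 — quadratic form (x̄ - mu_0)^T · S^{-1} · (x̄ - mu_0):
  S^{-1} · (x̄ - mu_0) = (2.2258, 0.6452),
  (x̄ - mu_0)^T · [...] = (0.75)·(2.2258) + (2)·(0.6452) = 2.9597.

Step 5 — scale by n: T² = 4 · 2.9597 = 11.8387.

T² ≈ 11.8387


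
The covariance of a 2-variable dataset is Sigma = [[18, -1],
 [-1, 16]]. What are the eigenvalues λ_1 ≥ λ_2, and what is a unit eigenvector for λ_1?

Step 1 — characteristic polynomial of 2×2 Sigma:
  det(Sigma - λI) = λ² - trace · λ + det = 0.
  trace = 18 + 16 = 34, det = 18·16 - (-1)² = 287.
Step 2 — discriminant:
  Δ = trace² - 4·det = 1156 - 1148 = 8.
Step 3 — eigenvalues:
  λ = (trace ± √Δ)/2 = (34 ± 2.8284)/2,
  λ_1 = 18.4142,  λ_2 = 15.5858.

Step 4 — unit eigenvector for λ_1: solve (Sigma - λ_1 I)v = 0. First row:
  (18 - 18.4142)·v_x + (-1)·v_y = 0, i.e. (-0.4142)·v_x + (-1)·v_y = 0,
  so v ∝ (b, λ_1 - a) = (-1, 0.4142); multiply by -1 so the first entry is positive: u = (1, -0.4142).
  ||u|| = √((1)² + (-0.4142)²) = √(1.1716) ≈ 1.0824,
  v_1 = u/||u|| ≈ (0.9239, -0.3827) (||v_1|| = 1).

λ_1 = 18.4142,  λ_2 = 15.5858;  v_1 ≈ (0.9239, -0.3827)


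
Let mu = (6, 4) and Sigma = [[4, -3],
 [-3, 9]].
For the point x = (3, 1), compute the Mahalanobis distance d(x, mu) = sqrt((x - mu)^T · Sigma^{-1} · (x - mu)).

Step 1 — centre the observation: (x - mu) = (-3, -3).

Step 2 — invert Sigma. det(Sigma) = 4·9 - (-3)² = 27.
  Sigma^{-1} = (1/det) · [[d, -b], [-b, a]] = [[0.3333, 0.1111],
 [0.1111, 0.1481]].

Step 3 — form the quadratic (x - mu)^T · Sigma^{-1} · (x - mu):
  Sigma^{-1} · (x - mu) = (-1.3333, -0.7778).
  (x - mu)^T · [Sigma^{-1} · (x - mu)] = (-3)·(-1.3333) + (-3)·(-0.7778) = 6.3333.

Step 4 — take square root: d = √(6.3333) ≈ 2.5166.

d(x, mu) = √(6.3333) ≈ 2.5166


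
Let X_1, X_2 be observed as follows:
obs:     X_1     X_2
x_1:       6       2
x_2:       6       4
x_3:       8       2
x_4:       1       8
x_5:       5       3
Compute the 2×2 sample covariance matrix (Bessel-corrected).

Step 1 — column means:
  mean(X_1) = (6 + 6 + 8 + 1 + 5) / 5 = 26/5 = 5.2
  mean(X_2) = (2 + 4 + 2 + 8 + 3) / 5 = 19/5 = 3.8

Step 2 — sample covariance S[i,j] = (1/(n-1)) · Σ_k (x_{k,i} - mean_i) · (x_{k,j} - mean_j), with n-1 = 4.
  S[X_1,X_1] = ((0.8)·(0.8) + (0.8)·(0.8) + (2.8)·(2.8) + (-4.2)·(-4.2) + (-0.2)·(-0.2)) / 4 = 26.8/4 = 6.7
  S[X_1,X_2] = ((0.8)·(-1.8) + (0.8)·(0.2) + (2.8)·(-1.8) + (-4.2)·(4.2) + (-0.2)·(-0.8)) / 4 = -23.8/4 = -5.95
  S[X_2,X_2] = ((-1.8)·(-1.8) + (0.2)·(0.2) + (-1.8)·(-1.8) + (4.2)·(4.2) + (-0.8)·(-0.8)) / 4 = 24.8/4 = 6.2

S is symmetric (S[j,i] = S[i,j]). Assembling:

S = [[6.7, -5.95],
 [-5.95, 6.2]]


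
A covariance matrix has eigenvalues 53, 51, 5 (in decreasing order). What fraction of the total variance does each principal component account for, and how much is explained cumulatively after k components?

Step 1 — total variance = trace(Sigma) = Σ λ_i = 53 + 51 + 5 = 109.

Step 2 — fraction explained by component i = λ_i / Σ λ:
  PC1: 53/109 = 0.4862
  PC2: 51/109 = 0.4679
  PC3: 5/109 = 0.0459

Step 3 — cumulative fraction after k components = (λ_1 + ... + λ_k) / Σ λ:
  k = 1: 53/109 = 0.4862
  k = 2: (53 + 51)/109 = 104/109 = 0.9541
  k = 3: (53 + 51 + 5)/109 = 109/109 = 1

Summary (fraction, with percent):

explained: PC1 0.4862 (48.62%), PC2 0.4679 (46.79%), PC3 0.0459 (4.59%);  cumulative: 0.4862, 0.9541, 1


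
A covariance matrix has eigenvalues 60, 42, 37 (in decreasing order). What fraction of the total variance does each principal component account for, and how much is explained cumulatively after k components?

Step 1 — total variance = trace(Sigma) = Σ λ_i = 60 + 42 + 37 = 139.

Step 2 — fraction explained by component i = λ_i / Σ λ:
  PC1: 60/139 = 0.4317
  PC2: 42/139 = 0.3022
  PC3: 37/139 = 0.2662

Step 3 — cumulative fraction after k components = (λ_1 + ... + λ_k) / Σ λ:
  k = 1: 60/139 = 0.4317
  k = 2: (60 + 42)/139 = 102/139 = 0.7338
  k = 3: (60 + 42 + 37)/139 = 139/139 = 1

Summary (fraction, with percent):

explained: PC1 0.4317 (43.17%), PC2 0.3022 (30.22%), PC3 0.2662 (26.62%);  cumulative: 0.4317, 0.7338, 1


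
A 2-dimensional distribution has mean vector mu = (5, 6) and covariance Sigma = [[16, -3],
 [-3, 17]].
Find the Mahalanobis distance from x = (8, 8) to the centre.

Step 1 — centre the observation: (x - mu) = (3, 2).

Step 2 — invert Sigma. det(Sigma) = 16·17 - (-3)² = 263.
  Sigma^{-1} = (1/det) · [[d, -b], [-b, a]] = [[0.0646, 0.0114],
 [0.0114, 0.0608]].

Step 3 — form the quadratic (x - mu)^T · Sigma^{-1} · (x - mu):
  Sigma^{-1} · (x - mu) = (0.2167, 0.1559).
  (x - mu)^T · [Sigma^{-1} · (x - mu)] = (3)·(0.2167) + (2)·(0.1559) = 0.962.

Step 4 — take square root: d = √(0.962) ≈ 0.9808.

d(x, mu) = √(0.962) ≈ 0.9808


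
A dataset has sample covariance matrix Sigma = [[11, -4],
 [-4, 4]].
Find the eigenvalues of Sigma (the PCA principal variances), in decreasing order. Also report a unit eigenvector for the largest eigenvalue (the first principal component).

Step 1 — characteristic polynomial of 2×2 Sigma:
  det(Sigma - λI) = λ² - trace · λ + det = 0.
  trace = 11 + 4 = 15, det = 11·4 - (-4)² = 28.
Step 2 — discriminant:
  Δ = trace² - 4·det = 225 - 112 = 113.
Step 3 — eigenvalues:
  λ = (trace ± √Δ)/2 = (15 ± 10.6301)/2,
  λ_1 = 12.8151,  λ_2 = 2.1849.

Step 4 — unit eigenvector for λ_1: solve (Sigma - λ_1 I)v = 0. First row:
  (11 - 12.8151)·v_x + (-4)·v_y = 0, i.e. (-1.8151)·v_x + (-4)·v_y = 0,
  so v ∝ (b, λ_1 - a) = (-4, 1.8151); multiply by -1 so the first entry is positive: u = (4, -1.8151).
  ||u|| = √((4)² + (-1.8151)²) = √(19.2945) ≈ 4.3925,
  v_1 = u/||u|| ≈ (0.9106, -0.4132) (||v_1|| = 1).

λ_1 = 12.8151,  λ_2 = 2.1849;  v_1 ≈ (0.9106, -0.4132)


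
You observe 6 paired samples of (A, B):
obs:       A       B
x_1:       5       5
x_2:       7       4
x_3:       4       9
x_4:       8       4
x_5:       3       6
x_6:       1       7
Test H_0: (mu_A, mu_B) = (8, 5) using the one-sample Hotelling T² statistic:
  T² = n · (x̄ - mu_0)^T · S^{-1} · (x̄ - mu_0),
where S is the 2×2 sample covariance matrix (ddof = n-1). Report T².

Step 1 — sample mean vector:
  mean(A) = (5 + 7 + 4 + 8 + 3 + 1) / 6 = 28/6 = 4.6667
  mean(B) = (5 + 4 + 9 + 4 + 6 + 7) / 6 = 35/6 = 5.8333
  x̄ = (4.6667, 5.8333),  deviation x̄ - mu_0 = (4.6667, 5.8333) - (8, 5) = (-3.3333, 0.8333).

Step 2 — sample covariance matrix, S[i,j] = (1/(n-1)) · Σ_k (x_{k,i} - mean_i) · (x_{k,j} - mean_j), divisor n-1 = 5:
  S[A,A] = ((0.3333)·(0.3333) + (2.3333)·(2.3333) + (-0.6667)·(-0.6667) + (3.3333)·(3.3333) + (-1.6667)·(-1.6667) + (-3.6667)·(-3.6667)) / 5 = 33.3333/5 = 6.6667
  S[A,B] = ((0.3333)·(-0.8333) + (2.3333)·(-1.8333) + (-0.6667)·(3.1667) + (3.3333)·(-1.8333) + (-1.6667)·(0.1667) + (-3.6667)·(1.1667)) / 5 = -17.3333/5 = -3.4667
  S[B,B] = ((-0.8333)·(-0.8333) + (-1.8333)·(-1.8333) + (3.1667)·(3.1667) + (-1.8333)·(-1.8333) + (0.1667)·(0.1667) + (1.1667)·(1.1667)) / 5 = 18.8333/5 = 3.7667
  S = [[6.6667, -3.4667],
 [-3.4667, 3.7667]].

Step 3 — invert S. det(S) = 6.6667·3.7667 - (-3.4667)² = 13.0933.
  S^{-1} = (1/det) · [[d, -b], [-b, a]] = [[0.2877, 0.2648],
 [0.2648, 0.5092]].

Step 4 — quadratic form (x̄ - mu_0)^T · S^{-1} · (x̄ - mu_0):
  S^{-1} · (x̄ - mu_0) = (-0.7383, -0.4582),
  (x̄ - mu_0)^T · [...] = (-3.3333)·(-0.7383) + (0.8333)·(-0.4582) = 2.0791.

Step 5 — scale by n: T² = 6 · 2.0791 = 12.4745.

T² ≈ 12.4745


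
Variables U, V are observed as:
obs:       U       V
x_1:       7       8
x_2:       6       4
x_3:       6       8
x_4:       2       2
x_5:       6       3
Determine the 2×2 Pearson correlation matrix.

Step 1 — column means:
  mean(U) = (7 + 6 + 6 + 2 + 6) / 5 = 27/5 = 5.4
  mean(V) = (8 + 4 + 8 + 2 + 3) / 5 = 25/5 = 5

Step 2 — sample variances and covariances s[i,j] = (1/(n-1)) · Σ_k (x_{k,i} - mean_i) · (x_{k,j} - mean_j), with n-1 = 4:
  s[U,U] = ((1.6)·(1.6) + (0.6)·(0.6) + (0.6)·(0.6) + (-3.4)·(-3.4) + (0.6)·(0.6)) / 4 = 15.2/4 = 3.8
  s[U,V] = ((1.6)·(3) + (0.6)·(-1) + (0.6)·(3) + (-3.4)·(-3) + (0.6)·(-2)) / 4 = 15/4 = 3.75
  s[V,V] = ((3)·(3) + (-1)·(-1) + (3)·(3) + (-3)·(-3) + (-2)·(-2)) / 4 = 32/4 = 8
  Sample standard deviations s_i = √(s[i,i]):
  s(U) = √(3.8) = 1.9494
  s(V) = √(8) = 2.8284

Step 3 — r_{ij} = s_{ij} / (s_i · s_j):
  r[U,U] = 1 (diagonal).
  r[U,V] = 3.75 / (1.9494 · 2.8284) = 3.75 / 5.5136 = 0.6801
  r[V,V] = 1 (diagonal).

R is symmetric with unit diagonal. Assembling:

R = [[1, 0.6801],
 [0.6801, 1]]


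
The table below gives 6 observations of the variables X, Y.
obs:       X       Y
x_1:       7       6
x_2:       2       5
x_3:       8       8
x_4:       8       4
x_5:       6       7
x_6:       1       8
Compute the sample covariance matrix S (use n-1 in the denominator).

Step 1 — column means:
  mean(X) = (7 + 2 + 8 + 8 + 6 + 1) / 6 = 32/6 = 5.3333
  mean(Y) = (6 + 5 + 8 + 4 + 7 + 8) / 6 = 38/6 = 6.3333

Step 2 — sample covariance S[i,j] = (1/(n-1)) · Σ_k (x_{k,i} - mean_i) · (x_{k,j} - mean_j), with n-1 = 5.
  S[X,X] = ((1.6667)·(1.6667) + (-3.3333)·(-3.3333) + (2.6667)·(2.6667) + (2.6667)·(2.6667) + (0.6667)·(0.6667) + (-4.3333)·(-4.3333)) / 5 = 47.3333/5 = 9.4667
  S[X,Y] = ((1.6667)·(-0.3333) + (-3.3333)·(-1.3333) + (2.6667)·(1.6667) + (2.6667)·(-2.3333) + (0.6667)·(0.6667) + (-4.3333)·(1.6667)) / 5 = -4.6667/5 = -0.9333
  S[Y,Y] = ((-0.3333)·(-0.3333) + (-1.3333)·(-1.3333) + (1.6667)·(1.6667) + (-2.3333)·(-2.3333) + (0.6667)·(0.6667) + (1.6667)·(1.6667)) / 5 = 13.3333/5 = 2.6667

S is symmetric (S[j,i] = S[i,j]). Assembling:

S = [[9.4667, -0.9333],
 [-0.9333, 2.6667]]


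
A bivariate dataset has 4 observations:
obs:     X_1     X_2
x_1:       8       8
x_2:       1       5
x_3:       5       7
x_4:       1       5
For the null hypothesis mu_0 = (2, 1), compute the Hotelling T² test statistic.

Step 1 — sample mean vector:
  mean(X_1) = (8 + 1 + 5 + 1) / 4 = 15/4 = 3.75
  mean(X_2) = (8 + 5 + 7 + 5) / 4 = 25/4 = 6.25
  x̄ = (3.75, 6.25),  deviation x̄ - mu_0 = (3.75, 6.25) - (2, 1) = (1.75, 5.25).

Step 2 — sample covariance matrix, S[i,j] = (1/(n-1)) · Σ_k (x_{k,i} - mean_i) · (x_{k,j} - mean_j), divisor n-1 = 3:
  S[X_1,X_1] = ((4.25)·(4.25) + (-2.75)·(-2.75) + (1.25)·(1.25) + (-2.75)·(-2.75)) / 3 = 34.75/3 = 11.5833
  S[X_1,X_2] = ((4.25)·(1.75) + (-2.75)·(-1.25) + (1.25)·(0.75) + (-2.75)·(-1.25)) / 3 = 15.25/3 = 5.0833
  S[X_2,X_2] = ((1.75)·(1.75) + (-1.25)·(-1.25) + (0.75)·(0.75) + (-1.25)·(-1.25)) / 3 = 6.75/3 = 2.25
  S = [[11.5833, 5.0833],
 [5.0833, 2.25]].

Step 3 — invert S. det(S) = 11.5833·2.25 - (5.0833)² = 0.2222.
  S^{-1} = (1/det) · [[d, -b], [-b, a]] = [[10.125, -22.875],
 [-22.875, 52.125]].

Step 4 — quadratic form (x̄ - mu_0)^T · S^{-1} · (x̄ - mu_0):
  S^{-1} · (x̄ - mu_0) = (-102.375, 233.625),
  (x̄ - mu_0)^T · [...] = (1.75)·(-102.375) + (5.25)·(233.625) = 1047.375.

Step 5 — scale by n: T² = 4 · 1047.375 = 4189.5.

T² ≈ 4189.5


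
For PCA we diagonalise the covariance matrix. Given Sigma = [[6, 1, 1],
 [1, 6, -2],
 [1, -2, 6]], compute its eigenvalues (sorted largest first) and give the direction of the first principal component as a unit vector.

Step 1 — characteristic polynomial p(λ) = det(λI - Sigma) = λ³ - tr·λ² + c_1·λ - det, where tr = trace, c_1 = sum of the principal 2×2 minors, det = det(Sigma):
  tr = 6 + 6 + 6 = 18,
  c_1 = (6·6 - (1)²) + (6·6 - (1)²) + (6·6 - (-2)²) = 35 + 35 + 32 = 102,
  det = 6·(6·6 - (-2)²) - (1)·((1)·6 - (-2)·(1)) + (1)·((1)·(-2) - 6·(1)) = 6·(32) - (1)·(8) + (1)·(-8) = 176.
  So p(λ) = λ³ - 18λ² + 102λ - 176.
Step 2 — look for an integer root (rational root theorem: any rational root is an integer divisor of 176). Testing λ = 8:
  p(8) = 512 - 1152 + 816 - 176 = 0  ✓
  Dividing out (λ - 8): p(λ) = (λ - 8)(λ² - 10λ + 22).
Step 3 — remaining eigenvalues from the quadratic λ² - 10λ + 22 = 0:
  Δ = 10² - 4·22 = 100 - 88 = 12,  λ = (10 ± √12)/2 = (10 ± 3.4641)/2 ≈ 6.7321 or 3.2679.
  Sorted: λ_1 = 8,  λ_2 = 6.7321,  λ_3 = 3.2679  (check: sum = 18 = tr ✓).

Step 4 — unit eigenvector for λ_1 = 8: v spans the null space of (Sigma - λ_1 I), whose rows are
  r_1 = (-2, 1, 1),  r_2 = (1, -2, -2),  r_3 = (1, -2, -2).
  v is orthogonal to every row, so take v ∝ r_1 × r_2 = ((1)·(-2) - (1)·(-2), (1)·(1) - (-2)·(-2), (-2)·(-2) - (1)·(1)) = (0, -3, 3).
  Rescale (divide by 3; multiply by -1 so the first nonzero entry is positive): u = (0, 1, -1).
  ||u|| = √((0)² + (1)² + (-1)²) = √(2) ≈ 1.4142,  v_1 = u/||u|| ≈ (0, 0.7071, -0.7071) (||v_1|| = 1).

λ_1 = 8,  λ_2 = 6.7321,  λ_3 = 3.2679;  v_1 ≈ (0, 0.7071, -0.7071)


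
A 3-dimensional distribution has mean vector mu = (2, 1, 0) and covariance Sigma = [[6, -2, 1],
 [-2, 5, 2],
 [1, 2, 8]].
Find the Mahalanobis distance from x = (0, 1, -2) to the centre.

Step 1 — centre the observation: (x - mu) = (-2, 0, -2).

Step 2 — invert Sigma (cofactor / det for 3×3, or solve directly):
  Sigma^{-1} = [[0.2105, 0.1053, -0.0526],
 [0.1053, 0.2749, -0.0819],
 [-0.0526, -0.0819, 0.152]].

Step 3 — form the quadratic (x - mu)^T · Sigma^{-1} · (x - mu):
  Sigma^{-1} · (x - mu) = (-0.3158, -0.0468, -0.1988).
  (x - mu)^T · [Sigma^{-1} · (x - mu)] = (-2)·(-0.3158) + (0)·(-0.0468) + (-2)·(-0.1988) = 1.0292.

Step 4 — take square root: d = √(1.0292) ≈ 1.0145.

d(x, mu) = √(1.0292) ≈ 1.0145


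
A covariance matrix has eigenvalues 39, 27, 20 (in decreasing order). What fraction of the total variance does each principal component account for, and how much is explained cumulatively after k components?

Step 1 — total variance = trace(Sigma) = Σ λ_i = 39 + 27 + 20 = 86.

Step 2 — fraction explained by component i = λ_i / Σ λ:
  PC1: 39/86 = 0.4535
  PC2: 27/86 = 0.314
  PC3: 20/86 = 0.2326

Step 3 — cumulative fraction after k components = (λ_1 + ... + λ_k) / Σ λ:
  k = 1: 39/86 = 0.4535
  k = 2: (39 + 27)/86 = 66/86 = 0.7674
  k = 3: (39 + 27 + 20)/86 = 86/86 = 1

Summary (fraction, with percent):

explained: PC1 0.4535 (45.35%), PC2 0.314 (31.4%), PC3 0.2326 (23.26%);  cumulative: 0.4535, 0.7674, 1


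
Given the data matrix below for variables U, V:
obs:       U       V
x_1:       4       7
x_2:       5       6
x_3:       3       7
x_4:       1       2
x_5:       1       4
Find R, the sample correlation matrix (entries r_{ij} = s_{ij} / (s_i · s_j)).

Step 1 — column means:
  mean(U) = (4 + 5 + 3 + 1 + 1) / 5 = 14/5 = 2.8
  mean(V) = (7 + 6 + 7 + 2 + 4) / 5 = 26/5 = 5.2

Step 2 — sample variances and covariances s[i,j] = (1/(n-1)) · Σ_k (x_{k,i} - mean_i) · (x_{k,j} - mean_j), with n-1 = 4:
  s[U,U] = ((1.2)·(1.2) + (2.2)·(2.2) + (0.2)·(0.2) + (-1.8)·(-1.8) + (-1.8)·(-1.8)) / 4 = 12.8/4 = 3.2
  s[U,V] = ((1.2)·(1.8) + (2.2)·(0.8) + (0.2)·(1.8) + (-1.8)·(-3.2) + (-1.8)·(-1.2)) / 4 = 12.2/4 = 3.05
  s[V,V] = ((1.8)·(1.8) + (0.8)·(0.8) + (1.8)·(1.8) + (-3.2)·(-3.2) + (-1.2)·(-1.2)) / 4 = 18.8/4 = 4.7
  Sample standard deviations s_i = √(s[i,i]):
  s(U) = √(3.2) = 1.7889
  s(V) = √(4.7) = 2.1679

Step 3 — r_{ij} = s_{ij} / (s_i · s_j):
  r[U,U] = 1 (diagonal).
  r[U,V] = 3.05 / (1.7889 · 2.1679) = 3.05 / 3.8781 = 0.7865
  r[V,V] = 1 (diagonal).

R is symmetric with unit diagonal. Assembling:

R = [[1, 0.7865],
 [0.7865, 1]]


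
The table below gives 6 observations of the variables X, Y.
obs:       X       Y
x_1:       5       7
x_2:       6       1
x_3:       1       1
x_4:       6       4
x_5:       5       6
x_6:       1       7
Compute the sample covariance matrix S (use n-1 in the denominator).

Step 1 — column means:
  mean(X) = (5 + 6 + 1 + 6 + 5 + 1) / 6 = 24/6 = 4
  mean(Y) = (7 + 1 + 1 + 4 + 6 + 7) / 6 = 26/6 = 4.3333

Step 2 — sample covariance S[i,j] = (1/(n-1)) · Σ_k (x_{k,i} - mean_i) · (x_{k,j} - mean_j), with n-1 = 5.
  S[X,X] = ((1)·(1) + (2)·(2) + (-3)·(-3) + (2)·(2) + (1)·(1) + (-3)·(-3)) / 5 = 28/5 = 5.6
  S[X,Y] = ((1)·(2.6667) + (2)·(-3.3333) + (-3)·(-3.3333) + (2)·(-0.3333) + (1)·(1.6667) + (-3)·(2.6667)) / 5 = -1/5 = -0.2
  S[Y,Y] = ((2.6667)·(2.6667) + (-3.3333)·(-3.3333) + (-3.3333)·(-3.3333) + (-0.3333)·(-0.3333) + (1.6667)·(1.6667) + (2.6667)·(2.6667)) / 5 = 39.3333/5 = 7.8667

S is symmetric (S[j,i] = S[i,j]). Assembling:

S = [[5.6, -0.2],
 [-0.2, 7.8667]]


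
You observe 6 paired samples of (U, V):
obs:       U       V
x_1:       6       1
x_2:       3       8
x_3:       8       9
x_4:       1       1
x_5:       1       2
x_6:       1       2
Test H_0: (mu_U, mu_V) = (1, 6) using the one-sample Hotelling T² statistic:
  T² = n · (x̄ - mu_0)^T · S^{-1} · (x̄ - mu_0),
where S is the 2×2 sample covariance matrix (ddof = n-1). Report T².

Step 1 — sample mean vector:
  mean(U) = (6 + 3 + 8 + 1 + 1 + 1) / 6 = 20/6 = 3.3333
  mean(V) = (1 + 8 + 9 + 1 + 2 + 2) / 6 = 23/6 = 3.8333
  x̄ = (3.3333, 3.8333),  deviation x̄ - mu_0 = (3.3333, 3.8333) - (1, 6) = (2.3333, -2.1667).

Step 2 — sample covariance matrix, S[i,j] = (1/(n-1)) · Σ_k (x_{k,i} - mean_i) · (x_{k,j} - mean_j), divisor n-1 = 5:
  S[U,U] = ((2.6667)·(2.6667) + (-0.3333)·(-0.3333) + (4.6667)·(4.6667) + (-2.3333)·(-2.3333) + (-2.3333)·(-2.3333) + (-2.3333)·(-2.3333)) / 5 = 45.3333/5 = 9.0667
  S[U,V] = ((2.6667)·(-2.8333) + (-0.3333)·(4.1667) + (4.6667)·(5.1667) + (-2.3333)·(-2.8333) + (-2.3333)·(-1.8333) + (-2.3333)·(-1.8333)) / 5 = 30.3333/5 = 6.0667
  S[V,V] = ((-2.8333)·(-2.8333) + (4.1667)·(4.1667) + (5.1667)·(5.1667) + (-2.8333)·(-2.8333) + (-1.8333)·(-1.8333) + (-1.8333)·(-1.8333)) / 5 = 66.8333/5 = 13.3667
  S = [[9.0667, 6.0667],
 [6.0667, 13.3667]].

Step 3 — invert S. det(S) = 9.0667·13.3667 - (6.0667)² = 84.3867.
  S^{-1} = (1/det) · [[d, -b], [-b, a]] = [[0.1584, -0.0719],
 [-0.0719, 0.1074]].

Step 4 — quadratic form (x̄ - mu_0)^T · S^{-1} · (x̄ - mu_0):
  S^{-1} · (x̄ - mu_0) = (0.5254, -0.4005),
  (x̄ - mu_0)^T · [...] = (2.3333)·(0.5254) + (-2.1667)·(-0.4005) = 2.0937.

Step 5 — scale by n: T² = 6 · 2.0937 = 12.562.

T² ≈ 12.562


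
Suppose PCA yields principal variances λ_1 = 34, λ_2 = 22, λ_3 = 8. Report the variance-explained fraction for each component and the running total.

Step 1 — total variance = trace(Sigma) = Σ λ_i = 34 + 22 + 8 = 64.

Step 2 — fraction explained by component i = λ_i / Σ λ:
  PC1: 34/64 = 0.5312
  PC2: 22/64 = 0.3438
  PC3: 8/64 = 0.125

Step 3 — cumulative fraction after k components = (λ_1 + ... + λ_k) / Σ λ:
  k = 1: 34/64 = 0.5312
  k = 2: (34 + 22)/64 = 56/64 = 0.875
  k = 3: (34 + 22 + 8)/64 = 64/64 = 1

Summary (fraction, with percent):

explained: PC1 0.5312 (53.12%), PC2 0.3438 (34.38%), PC3 0.125 (12.5%);  cumulative: 0.5312, 0.875, 1


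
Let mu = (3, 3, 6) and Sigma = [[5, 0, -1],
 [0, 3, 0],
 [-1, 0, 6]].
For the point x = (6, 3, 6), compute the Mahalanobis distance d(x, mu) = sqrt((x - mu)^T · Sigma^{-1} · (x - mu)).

Step 1 — centre the observation: (x - mu) = (3, 0, 0).

Step 2 — invert Sigma (cofactor / det for 3×3, or solve directly):
  Sigma^{-1} = [[0.2069, 0, 0.0345],
 [0, 0.3333, 0],
 [0.0345, 0, 0.1724]].

Step 3 — form the quadratic (x - mu)^T · Sigma^{-1} · (x - mu):
  Sigma^{-1} · (x - mu) = (0.6207, 0, 0.1034).
  (x - mu)^T · [Sigma^{-1} · (x - mu)] = (3)·(0.6207) + (0)·(0) + (0)·(0.1034) = 1.8621.

Step 4 — take square root: d = √(1.8621) ≈ 1.3646.

d(x, mu) = √(1.8621) ≈ 1.3646


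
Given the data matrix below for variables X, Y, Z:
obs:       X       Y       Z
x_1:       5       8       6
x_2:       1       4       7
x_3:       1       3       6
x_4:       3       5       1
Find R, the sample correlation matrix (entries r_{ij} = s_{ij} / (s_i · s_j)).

Step 1 — column means:
  mean(X) = (5 + 1 + 1 + 3) / 4 = 10/4 = 2.5
  mean(Y) = (8 + 4 + 3 + 5) / 4 = 20/4 = 5
  mean(Z) = (6 + 7 + 6 + 1) / 4 = 20/4 = 5

Step 2 — sample variances and covariances s[i,j] = (1/(n-1)) · Σ_k (x_{k,i} - mean_i) · (x_{k,j} - mean_j), with n-1 = 3:
  s[X,X] = ((2.5)·(2.5) + (-1.5)·(-1.5) + (-1.5)·(-1.5) + (0.5)·(0.5)) / 3 = 11/3 = 3.6667
  s[X,Y] = ((2.5)·(3) + (-1.5)·(-1) + (-1.5)·(-2) + (0.5)·(0)) / 3 = 12/3 = 4
  s[X,Z] = ((2.5)·(1) + (-1.5)·(2) + (-1.5)·(1) + (0.5)·(-4)) / 3 = -4/3 = -1.3333
  s[Y,Y] = ((3)·(3) + (-1)·(-1) + (-2)·(-2) + (0)·(0)) / 3 = 14/3 = 4.6667
  s[Y,Z] = ((3)·(1) + (-1)·(2) + (-2)·(1) + (0)·(-4)) / 3 = -1/3 = -0.3333
  s[Z,Z] = ((1)·(1) + (2)·(2) + (1)·(1) + (-4)·(-4)) / 3 = 22/3 = 7.3333
  Sample standard deviations s_i = √(s[i,i]):
  s(X) = √(3.6667) = 1.9149
  s(Y) = √(4.6667) = 2.1602
  s(Z) = √(7.3333) = 2.708

Step 3 — r_{ij} = s_{ij} / (s_i · s_j):
  r[X,X] = 1 (diagonal).
  r[X,Y] = 4 / (1.9149 · 2.1602) = 4 / 4.1366 = 0.967
  r[X,Z] = -1.3333 / (1.9149 · 2.708) = -1.3333 / 5.1854 = -0.2571
  r[Y,Y] = 1 (diagonal).
  r[Y,Z] = -0.3333 / (2.1602 · 2.708) = -0.3333 / 5.85 = -0.057
  r[Z,Z] = 1 (diagonal).

R is symmetric with unit diagonal. Assembling:

R = [[1, 0.967, -0.2571],
 [0.967, 1, -0.057],
 [-0.2571, -0.057, 1]]


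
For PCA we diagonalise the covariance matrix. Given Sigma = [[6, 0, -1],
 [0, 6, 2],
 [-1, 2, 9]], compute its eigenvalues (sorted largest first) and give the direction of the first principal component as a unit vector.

Step 1 — characteristic polynomial p(λ) = det(λI - Sigma) = λ³ - tr·λ² + c_1·λ - det, where tr = trace, c_1 = sum of the principal 2×2 minors, det = det(Sigma):
  tr = 6 + 6 + 9 = 21,
  c_1 = (6·6 - (0)²) + (6·9 - (-1)²) + (6·9 - (2)²) = 36 + 53 + 50 = 139,
  det = 6·(6·9 - (2)²) - (0)·((0)·9 - (2)·(-1)) + (-1)·((0)·(2) - 6·(-1)) = 6·(50) - (0)·(2) + (-1)·(6) = 294.
  So p(λ) = λ³ - 21λ² + 139λ - 294.
Step 2 — look for an integer root (rational root theorem: any rational root is an integer divisor of 294). Testing λ = 6:
  p(6) = 216 - 756 + 834 - 294 = 0  ✓
  Dividing out (λ - 6): p(λ) = (λ - 6)(λ² - 15λ + 49).
Step 3 — remaining eigenvalues from the quadratic λ² - 15λ + 49 = 0:
  Δ = 15² - 4·49 = 225 - 196 = 29,  λ = (15 ± √29)/2 = (15 ± 5.3852)/2 ≈ 10.1926 or 4.8074.
  Sorted: λ_1 = 10.1926,  λ_2 = 6,  λ_3 = 4.8074  (check: sum = 21 = tr ✓).

Step 4 — unit eigenvector for λ_1 ≈ 10.1926: v spans the null space of (Sigma - λ_1 I), whose rows are
  r_1 = (-4.1926, 0, -1),  r_2 = (0, -4.1926, 2),  r_3 = (-1, 2, -1.1926).
  v is orthogonal to every row, so take v ∝ r_1 × r_2 = ((0)·(2) - (-1)·(-4.1926), (-1)·(0) - (-4.1926)·(2), (-4.1926)·(-4.1926) - (0)·(0)) ≈ (-4.1926, 8.3852, 17.5777).
  Rescale (multiply by -1 so the first nonzero entry is positive): u = (4.1926, -8.3852, -17.5777).
  ||u|| = √((4.1926)² + (-8.3852)² + (-17.5777)²) = √(396.8659) ≈ 19.9215,  v_1 = u/||u|| ≈ (0.2105, -0.4209, -0.8824) (||v_1|| = 1).

λ_1 = 10.1926,  λ_2 = 6,  λ_3 = 4.8074;  v_1 ≈ (0.2105, -0.4209, -0.8824)


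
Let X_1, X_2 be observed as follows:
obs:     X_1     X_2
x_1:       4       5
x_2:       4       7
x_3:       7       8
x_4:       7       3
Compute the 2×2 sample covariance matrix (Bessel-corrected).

Step 1 — column means:
  mean(X_1) = (4 + 4 + 7 + 7) / 4 = 22/4 = 5.5
  mean(X_2) = (5 + 7 + 8 + 3) / 4 = 23/4 = 5.75

Step 2 — sample covariance S[i,j] = (1/(n-1)) · Σ_k (x_{k,i} - mean_i) · (x_{k,j} - mean_j), with n-1 = 3.
  S[X_1,X_1] = ((-1.5)·(-1.5) + (-1.5)·(-1.5) + (1.5)·(1.5) + (1.5)·(1.5)) / 3 = 9/3 = 3
  S[X_1,X_2] = ((-1.5)·(-0.75) + (-1.5)·(1.25) + (1.5)·(2.25) + (1.5)·(-2.75)) / 3 = -1.5/3 = -0.5
  S[X_2,X_2] = ((-0.75)·(-0.75) + (1.25)·(1.25) + (2.25)·(2.25) + (-2.75)·(-2.75)) / 3 = 14.75/3 = 4.9167

S is symmetric (S[j,i] = S[i,j]). Assembling:

S = [[3, -0.5],
 [-0.5, 4.9167]]


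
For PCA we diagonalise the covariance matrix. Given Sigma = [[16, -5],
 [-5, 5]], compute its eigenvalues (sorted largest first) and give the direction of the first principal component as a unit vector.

Step 1 — characteristic polynomial of 2×2 Sigma:
  det(Sigma - λI) = λ² - trace · λ + det = 0.
  trace = 16 + 5 = 21, det = 16·5 - (-5)² = 55.
Step 2 — discriminant:
  Δ = trace² - 4·det = 441 - 220 = 221.
Step 3 — eigenvalues:
  λ = (trace ± √Δ)/2 = (21 ± 14.8661)/2,
  λ_1 = 17.933,  λ_2 = 3.067.

Step 4 — unit eigenvector for λ_1: solve (Sigma - λ_1 I)v = 0. First row:
  (16 - 17.933)·v_x + (-5)·v_y = 0, i.e. (-1.933)·v_x + (-5)·v_y = 0,
  so v ∝ (b, λ_1 - a) = (-5, 1.933); multiply by -1 so the first entry is positive: u = (5, -1.933).
  ||u|| = √((5)² + (-1.933)²) = √(28.7366) ≈ 5.3607,
  v_1 = u/||u|| ≈ (0.9327, -0.3606) (||v_1|| = 1).

λ_1 = 17.933,  λ_2 = 3.067;  v_1 ≈ (0.9327, -0.3606)


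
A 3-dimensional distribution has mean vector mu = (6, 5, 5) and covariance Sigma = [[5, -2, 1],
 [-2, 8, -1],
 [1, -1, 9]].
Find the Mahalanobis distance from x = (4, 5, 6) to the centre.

Step 1 — centre the observation: (x - mu) = (-2, 0, 1).

Step 2 — invert Sigma (cofactor / det for 3×3, or solve directly):
  Sigma^{-1} = [[0.2254, 0.054, -0.019],
 [0.054, 0.1397, 0.0095],
 [-0.019, 0.0095, 0.1143]].

Step 3 — form the quadratic (x - mu)^T · Sigma^{-1} · (x - mu):
  Sigma^{-1} · (x - mu) = (-0.4698, -0.0984, 0.1524).
  (x - mu)^T · [Sigma^{-1} · (x - mu)] = (-2)·(-0.4698) + (0)·(-0.0984) + (1)·(0.1524) = 1.0921.

Step 4 — take square root: d = √(1.0921) ≈ 1.045.

d(x, mu) = √(1.0921) ≈ 1.045


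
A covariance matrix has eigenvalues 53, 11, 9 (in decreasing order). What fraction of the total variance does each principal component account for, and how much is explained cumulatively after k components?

Step 1 — total variance = trace(Sigma) = Σ λ_i = 53 + 11 + 9 = 73.

Step 2 — fraction explained by component i = λ_i / Σ λ:
  PC1: 53/73 = 0.726
  PC2: 11/73 = 0.1507
  PC3: 9/73 = 0.1233

Step 3 — cumulative fraction after k components = (λ_1 + ... + λ_k) / Σ λ:
  k = 1: 53/73 = 0.726
  k = 2: (53 + 11)/73 = 64/73 = 0.8767
  k = 3: (53 + 11 + 9)/73 = 73/73 = 1

Summary (fraction, with percent):

explained: PC1 0.726 (72.6%), PC2 0.1507 (15.07%), PC3 0.1233 (12.33%);  cumulative: 0.726, 0.8767, 1


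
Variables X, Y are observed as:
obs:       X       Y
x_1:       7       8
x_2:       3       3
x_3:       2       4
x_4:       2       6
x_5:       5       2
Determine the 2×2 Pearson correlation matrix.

Step 1 — column means:
  mean(X) = (7 + 3 + 2 + 2 + 5) / 5 = 19/5 = 3.8
  mean(Y) = (8 + 3 + 4 + 6 + 2) / 5 = 23/5 = 4.6

Step 2 — sample variances and covariances s[i,j] = (1/(n-1)) · Σ_k (x_{k,i} - mean_i) · (x_{k,j} - mean_j), with n-1 = 4:
  s[X,X] = ((3.2)·(3.2) + (-0.8)·(-0.8) + (-1.8)·(-1.8) + (-1.8)·(-1.8) + (1.2)·(1.2)) / 4 = 18.8/4 = 4.7
  s[X,Y] = ((3.2)·(3.4) + (-0.8)·(-1.6) + (-1.8)·(-0.6) + (-1.8)·(1.4) + (1.2)·(-2.6)) / 4 = 7.6/4 = 1.9
  s[Y,Y] = ((3.4)·(3.4) + (-1.6)·(-1.6) + (-0.6)·(-0.6) + (1.4)·(1.4) + (-2.6)·(-2.6)) / 4 = 23.2/4 = 5.8
  Sample standard deviations s_i = √(s[i,i]):
  s(X) = √(4.7) = 2.1679
  s(Y) = √(5.8) = 2.4083

Step 3 — r_{ij} = s_{ij} / (s_i · s_j):
  r[X,X] = 1 (diagonal).
  r[X,Y] = 1.9 / (2.1679 · 2.4083) = 1.9 / 5.2211 = 0.3639
  r[Y,Y] = 1 (diagonal).

R is symmetric with unit diagonal. Assembling:

R = [[1, 0.3639],
 [0.3639, 1]]


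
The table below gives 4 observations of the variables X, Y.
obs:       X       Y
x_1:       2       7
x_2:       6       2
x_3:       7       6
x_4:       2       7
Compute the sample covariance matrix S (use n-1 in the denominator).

Step 1 — column means:
  mean(X) = (2 + 6 + 7 + 2) / 4 = 17/4 = 4.25
  mean(Y) = (7 + 2 + 6 + 7) / 4 = 22/4 = 5.5

Step 2 — sample covariance S[i,j] = (1/(n-1)) · Σ_k (x_{k,i} - mean_i) · (x_{k,j} - mean_j), with n-1 = 3.
  S[X,X] = ((-2.25)·(-2.25) + (1.75)·(1.75) + (2.75)·(2.75) + (-2.25)·(-2.25)) / 3 = 20.75/3 = 6.9167
  S[X,Y] = ((-2.25)·(1.5) + (1.75)·(-3.5) + (2.75)·(0.5) + (-2.25)·(1.5)) / 3 = -11.5/3 = -3.8333
  S[Y,Y] = ((1.5)·(1.5) + (-3.5)·(-3.5) + (0.5)·(0.5) + (1.5)·(1.5)) / 3 = 17/3 = 5.6667

S is symmetric (S[j,i] = S[i,j]). Assembling:

S = [[6.9167, -3.8333],
 [-3.8333, 5.6667]]


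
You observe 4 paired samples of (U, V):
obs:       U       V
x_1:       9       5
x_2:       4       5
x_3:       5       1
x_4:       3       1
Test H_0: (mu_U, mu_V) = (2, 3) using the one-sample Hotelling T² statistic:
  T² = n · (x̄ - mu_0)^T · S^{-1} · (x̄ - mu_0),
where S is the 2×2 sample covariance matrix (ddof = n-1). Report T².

Step 1 — sample mean vector:
  mean(U) = (9 + 4 + 5 + 3) / 4 = 21/4 = 5.25
  mean(V) = (5 + 5 + 1 + 1) / 4 = 12/4 = 3
  x̄ = (5.25, 3),  deviation x̄ - mu_0 = (5.25, 3) - (2, 3) = (3.25, 0).

Step 2 — sample covariance matrix, S[i,j] = (1/(n-1)) · Σ_k (x_{k,i} - mean_i) · (x_{k,j} - mean_j), divisor n-1 = 3:
  S[U,U] = ((3.75)·(3.75) + (-1.25)·(-1.25) + (-0.25)·(-0.25) + (-2.25)·(-2.25)) / 3 = 20.75/3 = 6.9167
  S[U,V] = ((3.75)·(2) + (-1.25)·(2) + (-0.25)·(-2) + (-2.25)·(-2)) / 3 = 10/3 = 3.3333
  S[V,V] = ((2)·(2) + (2)·(2) + (-2)·(-2) + (-2)·(-2)) / 3 = 16/3 = 5.3333
  S = [[6.9167, 3.3333],
 [3.3333, 5.3333]].

Step 3 — invert S. det(S) = 6.9167·5.3333 - (3.3333)² = 25.7778.
  S^{-1} = (1/det) · [[d, -b], [-b, a]] = [[0.2069, -0.1293],
 [-0.1293, 0.2683]].

Step 4 — quadratic form (x̄ - mu_0)^T · S^{-1} · (x̄ - mu_0):
  S^{-1} · (x̄ - mu_0) = (0.6724, -0.4203),
  (x̄ - mu_0)^T · [...] = (3.25)·(0.6724) + (0)·(-0.4203) = 2.1853.

Step 5 — scale by n: T² = 4 · 2.1853 = 8.7414.

T² ≈ 8.7414


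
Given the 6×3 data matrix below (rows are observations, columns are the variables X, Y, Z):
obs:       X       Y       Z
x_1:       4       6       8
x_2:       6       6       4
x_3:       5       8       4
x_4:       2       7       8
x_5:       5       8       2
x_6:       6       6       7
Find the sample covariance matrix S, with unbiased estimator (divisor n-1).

Step 1 — column means:
  mean(X) = (4 + 6 + 5 + 2 + 5 + 6) / 6 = 28/6 = 4.6667
  mean(Y) = (6 + 6 + 8 + 7 + 8 + 6) / 6 = 41/6 = 6.8333
  mean(Z) = (8 + 4 + 4 + 8 + 2 + 7) / 6 = 33/6 = 5.5

Step 2 — sample covariance S[i,j] = (1/(n-1)) · Σ_k (x_{k,i} - mean_i) · (x_{k,j} - mean_j), with n-1 = 5.
  S[X,X] = ((-0.6667)·(-0.6667) + (1.3333)·(1.3333) + (0.3333)·(0.3333) + (-2.6667)·(-2.6667) + (0.3333)·(0.3333) + (1.3333)·(1.3333)) / 5 = 11.3333/5 = 2.2667
  S[X,Y] = ((-0.6667)·(-0.8333) + (1.3333)·(-0.8333) + (0.3333)·(1.1667) + (-2.6667)·(0.1667) + (0.3333)·(1.1667) + (1.3333)·(-0.8333)) / 5 = -1.3333/5 = -0.2667
  S[X,Z] = ((-0.6667)·(2.5) + (1.3333)·(-1.5) + (0.3333)·(-1.5) + (-2.6667)·(2.5) + (0.3333)·(-3.5) + (1.3333)·(1.5)) / 5 = -10/5 = -2
  S[Y,Y] = ((-0.8333)·(-0.8333) + (-0.8333)·(-0.8333) + (1.1667)·(1.1667) + (0.1667)·(0.1667) + (1.1667)·(1.1667) + (-0.8333)·(-0.8333)) / 5 = 4.8333/5 = 0.9667
  S[Y,Z] = ((-0.8333)·(2.5) + (-0.8333)·(-1.5) + (1.1667)·(-1.5) + (0.1667)·(2.5) + (1.1667)·(-3.5) + (-0.8333)·(1.5)) / 5 = -7.5/5 = -1.5
  S[Z,Z] = ((2.5)·(2.5) + (-1.5)·(-1.5) + (-1.5)·(-1.5) + (2.5)·(2.5) + (-3.5)·(-3.5) + (1.5)·(1.5)) / 5 = 31.5/5 = 6.3

S is symmetric (S[j,i] = S[i,j]). Assembling:

S = [[2.2667, -0.2667, -2],
 [-0.2667, 0.9667, -1.5],
 [-2, -1.5, 6.3]]


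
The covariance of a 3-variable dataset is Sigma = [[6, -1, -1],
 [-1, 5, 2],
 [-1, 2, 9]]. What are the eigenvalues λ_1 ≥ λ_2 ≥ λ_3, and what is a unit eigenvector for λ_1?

Step 1 — characteristic polynomial p(λ) = det(λI - Sigma) = λ³ - tr·λ² + c_1·λ - det, where tr = trace, c_1 = sum of the principal 2×2 minors, det = det(Sigma):
  tr = 6 + 5 + 9 = 20,
  c_1 = (6·5 - (-1)²) + (6·9 - (-1)²) + (5·9 - (2)²) = 29 + 53 + 41 = 123,
  det = 6·(5·9 - (2)²) - (-1)·((-1)·9 - (2)·(-1)) + (-1)·((-1)·(2) - 5·(-1)) = 6·(41) - (-1)·(-7) + (-1)·(3) = 236.
  So p(λ) = λ³ - 20λ² + 123λ - 236.
Step 2 — look for an integer root (rational root theorem: any rational root is an integer divisor of 236). Testing λ = 4:
  p(4) = 64 - 320 + 492 - 236 = 0  ✓
  Dividing out (λ - 4): p(λ) = (λ - 4)(λ² - 16λ + 59).
Step 3 — remaining eigenvalues from the quadratic λ² - 16λ + 59 = 0:
  Δ = 16² - 4·59 = 256 - 236 = 20,  λ = (16 ± √20)/2 = (16 ± 4.4721)/2 ≈ 10.2361 or 5.7639.
  Sorted: λ_1 = 10.2361,  λ_2 = 5.7639,  λ_3 = 4  (check: sum = 20 = tr ✓).

Step 4 — unit eigenvector for λ_1 ≈ 10.2361: v spans the null space of (Sigma - λ_1 I), whose rows are
  r_1 = (-4.2361, -1, -1),  r_2 = (-1, -5.2361, 2),  r_3 = (-1, 2, -1.2361).
  v is orthogonal to every row, so take v ∝ r_1 × r_2 = ((-1)·(2) - (-1)·(-5.2361), (-1)·(-1) - (-4.2361)·(2), (-4.2361)·(-5.2361) - (-1)·(-1)) ≈ (-7.2361, 9.4721, 21.1803).
  Rescale (multiply by -1 so the first nonzero entry is positive): u = (7.2361, -9.4721, -21.1803).
  ||u|| = √((7.2361)² + (-9.4721)² + (-21.1803)²) = √(590.6888) ≈ 24.3041,  v_1 = u/||u|| ≈ (0.2977, -0.3897, -0.8715) (||v_1|| = 1).

λ_1 = 10.2361,  λ_2 = 5.7639,  λ_3 = 4;  v_1 ≈ (0.2977, -0.3897, -0.8715)


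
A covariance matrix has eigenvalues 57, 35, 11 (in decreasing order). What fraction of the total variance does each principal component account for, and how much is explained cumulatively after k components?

Step 1 — total variance = trace(Sigma) = Σ λ_i = 57 + 35 + 11 = 103.

Step 2 — fraction explained by component i = λ_i / Σ λ:
  PC1: 57/103 = 0.5534
  PC2: 35/103 = 0.3398
  PC3: 11/103 = 0.1068

Step 3 — cumulative fraction after k components = (λ_1 + ... + λ_k) / Σ λ:
  k = 1: 57/103 = 0.5534
  k = 2: (57 + 35)/103 = 92/103 = 0.8932
  k = 3: (57 + 35 + 11)/103 = 103/103 = 1

Summary (fraction, with percent):

explained: PC1 0.5534 (55.34%), PC2 0.3398 (33.98%), PC3 0.1068 (10.68%);  cumulative: 0.5534, 0.8932, 1


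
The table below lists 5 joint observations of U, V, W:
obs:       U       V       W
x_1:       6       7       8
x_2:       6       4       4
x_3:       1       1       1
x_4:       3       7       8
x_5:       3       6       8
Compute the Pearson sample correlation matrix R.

Step 1 — column means:
  mean(U) = (6 + 6 + 1 + 3 + 3) / 5 = 19/5 = 3.8
  mean(V) = (7 + 4 + 1 + 7 + 6) / 5 = 25/5 = 5
  mean(W) = (8 + 4 + 1 + 8 + 8) / 5 = 29/5 = 5.8

Step 2 — sample variances and covariances s[i,j] = (1/(n-1)) · Σ_k (x_{k,i} - mean_i) · (x_{k,j} - mean_j), with n-1 = 4:
  s[U,U] = ((2.2)·(2.2) + (2.2)·(2.2) + (-2.8)·(-2.8) + (-0.8)·(-0.8) + (-0.8)·(-0.8)) / 4 = 18.8/4 = 4.7
  s[U,V] = ((2.2)·(2) + (2.2)·(-1) + (-2.8)·(-4) + (-0.8)·(2) + (-0.8)·(1)) / 4 = 11/4 = 2.75
  s[U,W] = ((2.2)·(2.2) + (2.2)·(-1.8) + (-2.8)·(-4.8) + (-0.8)·(2.2) + (-0.8)·(2.2)) / 4 = 10.8/4 = 2.7
  s[V,V] = ((2)·(2) + (-1)·(-1) + (-4)·(-4) + (2)·(2) + (1)·(1)) / 4 = 26/4 = 6.5
  s[V,W] = ((2)·(2.2) + (-1)·(-1.8) + (-4)·(-4.8) + (2)·(2.2) + (1)·(2.2)) / 4 = 32/4 = 8
  s[W,W] = ((2.2)·(2.2) + (-1.8)·(-1.8) + (-4.8)·(-4.8) + (2.2)·(2.2) + (2.2)·(2.2)) / 4 = 40.8/4 = 10.2
  Sample standard deviations s_i = √(s[i,i]):
  s(U) = √(4.7) = 2.1679
  s(V) = √(6.5) = 2.5495
  s(W) = √(10.2) = 3.1937

Step 3 — r_{ij} = s_{ij} / (s_i · s_j):
  r[U,U] = 1 (diagonal).
  r[U,V] = 2.75 / (2.1679 · 2.5495) = 2.75 / 5.5272 = 0.4975
  r[U,W] = 2.7 / (2.1679 · 3.1937) = 2.7 / 6.9239 = 0.39
  r[V,V] = 1 (diagonal).
  r[V,W] = 8 / (2.5495 · 3.1937) = 8 / 8.1425 = 0.9825
  r[W,W] = 1 (diagonal).

R is symmetric with unit diagonal. Assembling:

R = [[1, 0.4975, 0.39],
 [0.4975, 1, 0.9825],
 [0.39, 0.9825, 1]]


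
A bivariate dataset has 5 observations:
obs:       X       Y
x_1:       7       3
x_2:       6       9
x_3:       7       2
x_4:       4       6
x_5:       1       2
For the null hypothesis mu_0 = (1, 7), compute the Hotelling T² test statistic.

Step 1 — sample mean vector:
  mean(X) = (7 + 6 + 7 + 4 + 1) / 5 = 25/5 = 5
  mean(Y) = (3 + 9 + 2 + 6 + 2) / 5 = 22/5 = 4.4
  x̄ = (5, 4.4),  deviation x̄ - mu_0 = (5, 4.4) - (1, 7) = (4, -2.6).

Step 2 — sample covariance matrix, S[i,j] = (1/(n-1)) · Σ_k (x_{k,i} - mean_i) · (x_{k,j} - mean_j), divisor n-1 = 4:
  S[X,X] = ((2)·(2) + (1)·(1) + (2)·(2) + (-1)·(-1) + (-4)·(-4)) / 4 = 26/4 = 6.5
  S[X,Y] = ((2)·(-1.4) + (1)·(4.6) + (2)·(-2.4) + (-1)·(1.6) + (-4)·(-2.4)) / 4 = 5/4 = 1.25
  S[Y,Y] = ((-1.4)·(-1.4) + (4.6)·(4.6) + (-2.4)·(-2.4) + (1.6)·(1.6) + (-2.4)·(-2.4)) / 4 = 37.2/4 = 9.3
  S = [[6.5, 1.25],
 [1.25, 9.3]].

Step 3 — invert S. det(S) = 6.5·9.3 - (1.25)² = 58.8875.
  S^{-1} = (1/det) · [[d, -b], [-b, a]] = [[0.1579, -0.0212],
 [-0.0212, 0.1104]].

Step 4 — quadratic form (x̄ - mu_0)^T · S^{-1} · (x̄ - mu_0):
  S^{-1} · (x̄ - mu_0) = (0.6869, -0.3719),
  (x̄ - mu_0)^T · [...] = (4)·(0.6869) + (-2.6)·(-0.3719) = 3.7145.

Step 5 — scale by n: T² = 5 · 3.7145 = 18.5727.

T² ≈ 18.5727
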